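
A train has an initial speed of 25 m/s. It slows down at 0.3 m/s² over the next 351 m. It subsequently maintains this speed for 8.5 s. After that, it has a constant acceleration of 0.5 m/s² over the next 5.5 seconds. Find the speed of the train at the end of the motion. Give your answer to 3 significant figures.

23.1 m/s

Phase 1 (decelerating): v₀ = 25.0 m/s, a = -0.3 m/s².
v² = v₀² + 2aΔx = 25.0² + 2·-0.3·351 = 414 → v = 20.4 m/s
t = (v − v₀)/a = (20.4 − 25.0)/-0.3 = 15.5 s

Phase 2 (constant speed): v₀ = 20.4 m/s, a = 0 m/s².
v = v₀ + at = 20.4 + (0)(8.5) = 20.4 m/s
Δx = v₀t + ½at² = 20.4·8.5 + 0.5·0·8.5² = 173 m

Phase 3 (accelerating): v₀ = 20.4 m/s, a = 0.5 m/s².
v = v₀ + at = 20.4 + (0.5)(5.5) = 23.1 m/s
Δx = v₀t + ½at² = 20.4·5.5 + 0.5·0.5·5.5² = 120 m
Final speed = 23.1 m/s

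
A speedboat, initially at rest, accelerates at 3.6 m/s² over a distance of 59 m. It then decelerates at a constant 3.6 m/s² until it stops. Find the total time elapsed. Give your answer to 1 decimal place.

11.5 s

Phase 1 (accelerating): v₀ = 0 m/s, a = 3.6 m/s².
v² = v₀² + 2aΔx = 0² + 2·3.6·59 = 425 → v = 20.6 m/s
t = (v − v₀)/a = (20.6 − 0)/3.6 = 5.73 s

Phase 2 (decelerating): v₀ = 20.6 m/s, a = -3.6 m/s².
v = v₀ + at → t = (0 − 20.6) / -3.6 = 5.73 s
v² = v₀² + 2aΔx → Δx = (0² − 20.6²)/(2·-3.6) = 59.0 m
Total time = 5.73 + 5.73 = 11.5 s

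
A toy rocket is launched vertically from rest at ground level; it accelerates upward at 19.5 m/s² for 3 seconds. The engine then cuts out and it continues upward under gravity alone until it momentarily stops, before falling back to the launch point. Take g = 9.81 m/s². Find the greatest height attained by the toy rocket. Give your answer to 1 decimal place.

Phase 1 (powered ascent): v₀ = 0 m/s, a = 19.5 m/s².
v = v₀ + at = 0 + (19.5)(3) = 58.5 m/s
Δx = v₀t + ½at² = 0·3 + 0.5·19.5·3² = 87.8 m

Phase 2 (coasting upward): v₀ = 58.5 m/s, a = -9.81 m/s².
v = v₀ + at → t = (0 − 58.5) / -9.81 = 5.96 s
v² = v₀² + 2aΔx → Δx = (0² − 58.5²)/(2·-9.81) = 174 m
Maximum height = 87.8 + 174 = 262 m

262.2 m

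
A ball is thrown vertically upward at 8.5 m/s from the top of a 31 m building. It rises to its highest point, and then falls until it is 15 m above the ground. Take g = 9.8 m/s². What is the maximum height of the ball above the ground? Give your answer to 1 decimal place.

34.7 m

Phase 1 (rising): v₀ = 8.50 m/s, a = -9.8 m/s².
v = v₀ + at → t = (0 − 8.50) / -9.8 = 0.867 s
v² = v₀² + 2aΔx → Δx = (0² − 8.50²)/(2·-9.8) = 3.69 m
Maximum height = 31 + 3.69 = 34.7 m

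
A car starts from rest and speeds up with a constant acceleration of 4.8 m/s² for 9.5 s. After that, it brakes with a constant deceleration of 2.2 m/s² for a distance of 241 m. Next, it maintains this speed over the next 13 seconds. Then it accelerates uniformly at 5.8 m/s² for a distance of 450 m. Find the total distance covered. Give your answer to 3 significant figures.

1320 m

Phase 1 (accelerating): v₀ = 0 m/s, a = 4.8 m/s².
v = v₀ + at = 0 + (4.8)(9.5) = 45.6 m/s
Δx = v₀t + ½at² = 0·9.5 + 0.5·4.8·9.5² = 217 m

Phase 2 (decelerating): v₀ = 45.6 m/s, a = -2.2 m/s².
v² = v₀² + 2aΔx = 45.6² + 2·-2.2·241 = 1020 → v = 31.9 m/s
t = (v − v₀)/a = (31.9 − 45.6)/-2.2 = 6.22 s

Phase 3 (constant speed): v₀ = 31.9 m/s, a = 0 m/s².
v = v₀ + at = 31.9 + (0)(13) = 31.9 m/s
Δx = v₀t + ½at² = 31.9·13 + 0.5·0·13² = 415 m

Phase 4 (accelerating): v₀ = 31.9 m/s, a = 5.8 m/s².
v² = v₀² + 2aΔx = 31.9² + 2·5.8·450 = 6240 → v = 79.0 m/s
t = (v − v₀)/a = (79.0 − 31.9)/5.8 = 8.11 s
Total distance = 217 + 241 + 415 + 450 = 1320 m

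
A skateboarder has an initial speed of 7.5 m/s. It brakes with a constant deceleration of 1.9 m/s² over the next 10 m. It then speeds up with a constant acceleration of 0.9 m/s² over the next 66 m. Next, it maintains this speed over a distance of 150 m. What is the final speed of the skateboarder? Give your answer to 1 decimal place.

11.7 m/s

Phase 1 (decelerating): v₀ = 7.50 m/s, a = -1.9 m/s².
v² = v₀² + 2aΔx = 7.50² + 2·-1.9·10 = 18.2 → v = 4.27 m/s
t = (v − v₀)/a = (4.27 − 7.50)/-1.9 = 1.70 s

Phase 2 (accelerating): v₀ = 4.27 m/s, a = 0.9 m/s².
v² = v₀² + 2aΔx = 4.27² + 2·0.9·66 = 137 → v = 11.7 m/s
t = (v − v₀)/a = (11.7 − 4.27)/0.9 = 8.26 s

Phase 3 (constant speed): v₀ = 11.7 m/s, a = 0 m/s².
Constant speed: t = d/v = 150/11.7 = 12.8 s
Final speed = 11.7 m/s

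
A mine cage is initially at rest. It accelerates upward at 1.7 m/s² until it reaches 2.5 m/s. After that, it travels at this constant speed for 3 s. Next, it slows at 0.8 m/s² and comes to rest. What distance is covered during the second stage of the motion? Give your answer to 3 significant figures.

Phase 1 (accelerating): v₀ = 0 m/s, a = 1.7 m/s².
v = v₀ + at → t = (2.5 − 0) / 1.7 = 1.47 s
v² = v₀² + 2aΔx → Δx = (2.5² − 0²)/(2·1.7) = 1.84 m

Phase 2 (constant speed): v₀ = 2.50 m/s, a = 0 m/s².
v = v₀ + at = 2.50 + (0)(3) = 2.50 m/s
Δx = v₀t + ½at² = 2.50·3 + 0.5·0·3² = 7.50 m
Distance in phase 2 = 7.50 m

7.50 m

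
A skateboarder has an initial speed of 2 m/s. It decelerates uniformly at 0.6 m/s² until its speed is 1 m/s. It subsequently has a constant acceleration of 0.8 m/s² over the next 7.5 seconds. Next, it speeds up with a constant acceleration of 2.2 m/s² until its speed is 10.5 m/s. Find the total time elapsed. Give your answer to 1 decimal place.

Phase 1 (decelerating): v₀ = 2.00 m/s, a = -0.6 m/s².
v = v₀ + at → t = (1 − 2.00) / -0.6 = 1.67 s
v² = v₀² + 2aΔx → Δx = (1² − 2.00²)/(2·-0.6) = 2.50 m

Phase 2 (accelerating): v₀ = 1.00 m/s, a = 0.8 m/s².
v = v₀ + at = 1.00 + (0.8)(7.5) = 7.00 m/s
Δx = v₀t + ½at² = 1.00·7.5 + 0.5·0.8·7.5² = 30.0 m

Phase 3 (accelerating): v₀ = 7.00 m/s, a = 2.2 m/s².
v = v₀ + at → t = (10.5 − 7.00) / 2.2 = 1.59 s
v² = v₀² + 2aΔx → Δx = (10.5² − 7.00²)/(2·2.2) = 13.9 m
Total time = 1.67 + 7.50 + 1.59 = 10.8 s

10.8 s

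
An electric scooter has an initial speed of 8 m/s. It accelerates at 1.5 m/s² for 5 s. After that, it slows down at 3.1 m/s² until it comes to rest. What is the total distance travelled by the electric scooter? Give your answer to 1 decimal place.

97.5 m

Phase 1 (accelerating): v₀ = 8.00 m/s, a = 1.5 m/s².
v = v₀ + at = 8.00 + (1.5)(5) = 15.5 m/s
Δx = v₀t + ½at² = 8.00·5 + 0.5·1.5·5² = 58.8 m

Phase 2 (decelerating): v₀ = 15.5 m/s, a = -3.1 m/s².
v = v₀ + at → t = (0 − 15.5) / -3.1 = 5.00 s
v² = v₀² + 2aΔx → Δx = (0² − 15.5²)/(2·-3.1) = 38.8 m
Total distance = 58.8 + 38.8 = 97.5 m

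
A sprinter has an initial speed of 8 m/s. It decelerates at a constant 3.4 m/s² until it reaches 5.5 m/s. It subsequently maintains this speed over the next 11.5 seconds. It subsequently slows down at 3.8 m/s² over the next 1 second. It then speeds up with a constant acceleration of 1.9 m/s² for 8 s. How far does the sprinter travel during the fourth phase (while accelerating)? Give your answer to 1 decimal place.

Phase 1 (decelerating): v₀ = 8.00 m/s, a = -3.4 m/s².
v = v₀ + at → t = (5.5 − 8.00) / -3.4 = 0.735 s
v² = v₀² + 2aΔx → Δx = (5.5² − 8.00²)/(2·-3.4) = 4.96 m

Phase 2 (constant speed): v₀ = 5.50 m/s, a = 0 m/s².
v = v₀ + at = 5.50 + (0)(11.5) = 5.50 m/s
Δx = v₀t + ½at² = 5.50·11.5 + 0.5·0·11.5² = 63.2 m

Phase 3 (decelerating): v₀ = 5.50 m/s, a = -3.8 m/s².
v = v₀ + at = 5.50 + (-3.8)(1) = 1.70 m/s
Δx = v₀t + ½at² = 5.50·1 + 0.5·-3.8·1² = 3.60 m

Phase 4 (accelerating): v₀ = 1.70 m/s, a = 1.9 m/s².
v = v₀ + at = 1.70 + (1.9)(8) = 16.9 m/s
Δx = v₀t + ½at² = 1.70·8 + 0.5·1.9·8² = 74.4 m
Distance in phase 4 = 74.4 m

74.4 m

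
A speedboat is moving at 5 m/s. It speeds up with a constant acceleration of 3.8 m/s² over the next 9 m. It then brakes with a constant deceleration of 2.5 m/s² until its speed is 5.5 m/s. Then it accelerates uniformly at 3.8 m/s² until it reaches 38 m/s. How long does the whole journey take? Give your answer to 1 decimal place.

11.4 s

Phase 1 (accelerating): v₀ = 5.00 m/s, a = 3.8 m/s².
v² = v₀² + 2aΔx = 5.00² + 2·3.8·9 = 93.4 → v = 9.66 m/s
t = (v − v₀)/a = (9.66 − 5.00)/3.8 = 1.23 s

Phase 2 (decelerating): v₀ = 9.66 m/s, a = -2.5 m/s².
v = v₀ + at → t = (5.5 − 9.66) / -2.5 = 1.67 s
v² = v₀² + 2aΔx → Δx = (5.5² − 9.66²)/(2·-2.5) = 12.6 m

Phase 3 (accelerating): v₀ = 5.50 m/s, a = 3.8 m/s².
v = v₀ + at → t = (38 − 5.50) / 3.8 = 8.55 s
v² = v₀² + 2aΔx → Δx = (38² − 5.50²)/(2·3.8) = 186 m
Total time = 1.23 + 1.67 + 8.55 = 11.4 s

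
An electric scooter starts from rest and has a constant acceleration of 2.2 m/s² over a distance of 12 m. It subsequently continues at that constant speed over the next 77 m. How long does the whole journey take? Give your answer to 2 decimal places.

13.90 s

Phase 1 (accelerating): v₀ = 0 m/s, a = 2.2 m/s².
v² = v₀² + 2aΔx = 0² + 2·2.2·12 = 52.8 → v = 7.27 m/s
t = (v − v₀)/a = (7.27 − 0)/2.2 = 3.30 s

Phase 2 (constant speed): v₀ = 7.27 m/s, a = 0 m/s².
Constant speed: t = d/v = 77/7.27 = 10.6 s
Total time = 3.30 + 10.6 = 13.9 s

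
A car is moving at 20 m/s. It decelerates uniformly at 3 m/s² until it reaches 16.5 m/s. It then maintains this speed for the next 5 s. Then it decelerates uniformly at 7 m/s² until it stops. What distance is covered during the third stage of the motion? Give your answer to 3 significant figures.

19.4 m

Phase 1 (decelerating): v₀ = 20.0 m/s, a = -3 m/s².
v = v₀ + at → t = (16.5 − 20.0) / -3 = 1.17 s
v² = v₀² + 2aΔx → Δx = (16.5² − 20.0²)/(2·-3) = 21.3 m

Phase 2 (constant speed): v₀ = 16.5 m/s, a = 0 m/s².
v = v₀ + at = 16.5 + (0)(5) = 16.5 m/s
Δx = v₀t + ½at² = 16.5·5 + 0.5·0·5² = 82.5 m

Phase 3 (decelerating): v₀ = 16.5 m/s, a = -7 m/s².
v = v₀ + at → t = (0 − 16.5) / -7 = 2.36 s
v² = v₀² + 2aΔx → Δx = (0² − 16.5²)/(2·-7) = 19.4 m
Distance in phase 3 = 19.4 m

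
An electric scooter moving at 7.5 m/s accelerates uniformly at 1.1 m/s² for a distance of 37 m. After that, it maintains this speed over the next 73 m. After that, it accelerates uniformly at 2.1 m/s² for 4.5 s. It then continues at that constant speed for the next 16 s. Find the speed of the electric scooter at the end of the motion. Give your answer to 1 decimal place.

21.2 m/s

Phase 1 (accelerating): v₀ = 7.50 m/s, a = 1.1 m/s².
v² = v₀² + 2aΔx = 7.50² + 2·1.1·37 = 138 → v = 11.7 m/s
t = (v − v₀)/a = (11.7 − 7.50)/1.1 = 3.85 s

Phase 2 (constant speed): v₀ = 11.7 m/s, a = 0 m/s².
Constant speed: t = d/v = 73/11.7 = 6.22 s

Phase 3 (accelerating): v₀ = 11.7 m/s, a = 2.1 m/s².
v = v₀ + at = 11.7 + (2.1)(4.5) = 21.2 m/s
Δx = v₀t + ½at² = 11.7·4.5 + 0.5·2.1·4.5² = 74.1 m

Phase 4 (constant speed): v₀ = 21.2 m/s, a = 0 m/s².
v = v₀ + at = 21.2 + (0)(16) = 21.2 m/s
Δx = v₀t + ½at² = 21.2·16 + 0.5·0·16² = 339 m
Final speed = 21.2 m/s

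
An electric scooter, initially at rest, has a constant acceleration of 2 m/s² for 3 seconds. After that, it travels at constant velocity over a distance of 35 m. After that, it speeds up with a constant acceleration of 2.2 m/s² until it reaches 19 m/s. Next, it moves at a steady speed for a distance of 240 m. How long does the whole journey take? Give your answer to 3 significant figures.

Phase 1 (accelerating): v₀ = 0 m/s, a = 2 m/s².
v = v₀ + at = 0 + (2)(3) = 6.00 m/s
Δx = v₀t + ½at² = 0·3 + 0.5·2·3² = 9.00 m

Phase 2 (constant speed): v₀ = 6.00 m/s, a = 0 m/s².
Constant speed: t = d/v = 35/6.00 = 5.83 s

Phase 3 (accelerating): v₀ = 6.00 m/s, a = 2.2 m/s².
v = v₀ + at → t = (19 − 6.00) / 2.2 = 5.91 s
v² = v₀² + 2aΔx → Δx = (19² − 6.00²)/(2·2.2) = 73.9 m

Phase 4 (constant speed): v₀ = 19.0 m/s, a = 0 m/s².
Constant speed: t = d/v = 240/19.0 = 12.6 s
Total time = 3.00 + 5.83 + 5.91 + 12.6 = 27.4 s

27.4 s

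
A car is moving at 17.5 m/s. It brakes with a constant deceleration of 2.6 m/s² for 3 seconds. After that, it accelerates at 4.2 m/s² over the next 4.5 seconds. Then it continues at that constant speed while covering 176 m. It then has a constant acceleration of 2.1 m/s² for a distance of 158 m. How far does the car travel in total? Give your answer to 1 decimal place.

461.0 m

Phase 1 (decelerating): v₀ = 17.5 m/s, a = -2.6 m/s².
v = v₀ + at = 17.5 + (-2.6)(3) = 9.70 m/s
Δx = v₀t + ½at² = 17.5·3 + 0.5·-2.6·3² = 40.8 m

Phase 2 (accelerating): v₀ = 9.70 m/s, a = 4.2 m/s².
v = v₀ + at = 9.70 + (4.2)(4.5) = 28.6 m/s
Δx = v₀t + ½at² = 9.70·4.5 + 0.5·4.2·4.5² = 86.2 m

Phase 3 (constant speed): v₀ = 28.6 m/s, a = 0 m/s².
Constant speed: t = d/v = 176/28.6 = 6.15 s

Phase 4 (accelerating): v₀ = 28.6 m/s, a = 2.1 m/s².
v² = v₀² + 2aΔx = 28.6² + 2·2.1·158 = 1480 → v = 38.5 m/s
t = (v − v₀)/a = (38.5 − 28.6)/2.1 = 4.71 s
Total distance = 40.8 + 86.2 + 176 + 158 = 461 m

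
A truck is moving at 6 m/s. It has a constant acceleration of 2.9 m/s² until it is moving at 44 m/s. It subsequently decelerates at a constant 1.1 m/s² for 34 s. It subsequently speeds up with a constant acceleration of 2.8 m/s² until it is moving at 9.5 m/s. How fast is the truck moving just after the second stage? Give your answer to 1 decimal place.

6.6 m/s

Phase 1 (accelerating): v₀ = 6.00 m/s, a = 2.9 m/s².
v = v₀ + at → t = (44 − 6.00) / 2.9 = 13.1 s
v² = v₀² + 2aΔx → Δx = (44² − 6.00²)/(2·2.9) = 328 m

Phase 2 (decelerating): v₀ = 44.0 m/s, a = -1.1 m/s².
v = v₀ + at = 44.0 + (-1.1)(34) = 6.60 m/s
Δx = v₀t + ½at² = 44.0·34 + 0.5·-1.1·34² = 860 m
Speed at end of phase 2 = 6.60 m/s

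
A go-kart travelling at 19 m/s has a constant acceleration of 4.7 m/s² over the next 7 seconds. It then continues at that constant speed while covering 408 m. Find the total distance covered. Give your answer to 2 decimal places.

656.15 m

Phase 1 (accelerating): v₀ = 19.0 m/s, a = 4.7 m/s².
v = v₀ + at = 19.0 + (4.7)(7) = 51.9 m/s
Δx = v₀t + ½at² = 19.0·7 + 0.5·4.7·7² = 248 m

Phase 2 (constant speed): v₀ = 51.9 m/s, a = 0 m/s².
Constant speed: t = d/v = 408/51.9 = 7.86 s
Total distance = 248 + 408 = 656 m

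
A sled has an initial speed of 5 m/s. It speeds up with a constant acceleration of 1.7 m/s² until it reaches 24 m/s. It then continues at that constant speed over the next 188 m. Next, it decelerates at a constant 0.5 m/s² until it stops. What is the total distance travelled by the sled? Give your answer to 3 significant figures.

926 m

Phase 1 (accelerating): v₀ = 5.00 m/s, a = 1.7 m/s².
v = v₀ + at → t = (24 − 5.00) / 1.7 = 11.2 s
v² = v₀² + 2aΔx → Δx = (24² − 5.00²)/(2·1.7) = 162 m

Phase 2 (constant speed): v₀ = 24.0 m/s, a = 0 m/s².
Constant speed: t = d/v = 188/24.0 = 7.83 s

Phase 3 (decelerating): v₀ = 24.0 m/s, a = -0.5 m/s².
v = v₀ + at → t = (0 − 24.0) / -0.5 = 48.0 s
v² = v₀² + 2aΔx → Δx = (0² − 24.0²)/(2·-0.5) = 576 m
Total distance = 162 + 188 + 576 = 926 m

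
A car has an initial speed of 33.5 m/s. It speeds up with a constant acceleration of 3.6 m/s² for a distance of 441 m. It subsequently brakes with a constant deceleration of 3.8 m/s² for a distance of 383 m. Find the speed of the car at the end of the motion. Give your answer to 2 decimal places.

Phase 1 (accelerating): v₀ = 33.5 m/s, a = 3.6 m/s².
v² = v₀² + 2aΔx = 33.5² + 2·3.6·441 = 4300 → v = 65.6 m/s
t = (v − v₀)/a = (65.6 − 33.5)/3.6 = 8.90 s

Phase 2 (decelerating): v₀ = 65.6 m/s, a = -3.8 m/s².
v² = v₀² + 2aΔx = 65.6² + 2·-3.8·383 = 1390 → v = 37.2 m/s
t = (v − v₀)/a = (37.2 − 65.6)/-3.8 = 7.45 s
Final speed = 37.2 m/s

37.24 m/s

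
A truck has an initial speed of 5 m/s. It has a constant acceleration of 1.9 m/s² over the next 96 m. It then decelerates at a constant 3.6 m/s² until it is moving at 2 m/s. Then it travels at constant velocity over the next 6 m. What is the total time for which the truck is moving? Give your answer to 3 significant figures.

Phase 1 (accelerating): v₀ = 5.00 m/s, a = 1.9 m/s².
v² = v₀² + 2aΔx = 5.00² + 2·1.9·96 = 390 → v = 19.7 m/s
t = (v − v₀)/a = (19.7 − 5.00)/1.9 = 7.76 s

Phase 2 (decelerating): v₀ = 19.7 m/s, a = -3.6 m/s².
v = v₀ + at → t = (2 − 19.7) / -3.6 = 4.93 s
v² = v₀² + 2aΔx → Δx = (2² − 19.7²)/(2·-3.6) = 53.6 m

Phase 3 (constant speed): v₀ = 2.00 m/s, a = 0 m/s².
Constant speed: t = d/v = 6/2.00 = 3.00 s
Total time = 7.76 + 4.93 + 3.00 = 15.7 s

15.7 s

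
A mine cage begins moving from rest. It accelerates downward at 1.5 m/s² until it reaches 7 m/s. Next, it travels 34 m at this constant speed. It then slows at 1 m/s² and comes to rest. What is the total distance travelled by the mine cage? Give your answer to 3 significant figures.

74.8 m

Phase 1 (accelerating): v₀ = 0 m/s, a = 1.5 m/s².
v = v₀ + at → t = (7 − 0) / 1.5 = 4.67 s
v² = v₀² + 2aΔx → Δx = (7² − 0²)/(2·1.5) = 16.3 m

Phase 2 (constant speed): v₀ = 7.00 m/s, a = 0 m/s².
Constant speed: t = d/v = 34/7.00 = 4.86 s

Phase 3 (decelerating): v₀ = 7.00 m/s, a = -1 m/s².
v = v₀ + at → t = (0 − 7.00) / -1 = 7.00 s
v² = v₀² + 2aΔx → Δx = (0² − 7.00²)/(2·-1) = 24.5 m
Total distance = 16.3 + 34.0 + 24.5 = 74.8 m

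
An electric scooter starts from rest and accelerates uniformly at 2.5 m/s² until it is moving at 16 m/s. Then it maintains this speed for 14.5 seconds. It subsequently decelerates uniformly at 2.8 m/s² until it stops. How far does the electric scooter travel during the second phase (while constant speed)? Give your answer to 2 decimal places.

Phase 1 (accelerating): v₀ = 0 m/s, a = 2.5 m/s².
v = v₀ + at → t = (16 − 0) / 2.5 = 6.40 s
v² = v₀² + 2aΔx → Δx = (16² − 0²)/(2·2.5) = 51.2 m

Phase 2 (constant speed): v₀ = 16.0 m/s, a = 0 m/s².
v = v₀ + at = 16.0 + (0)(14.5) = 16.0 m/s
Δx = v₀t + ½at² = 16.0·14.5 + 0.5·0·14.5² = 232 m
Distance in phase 2 = 232 m

232.00 m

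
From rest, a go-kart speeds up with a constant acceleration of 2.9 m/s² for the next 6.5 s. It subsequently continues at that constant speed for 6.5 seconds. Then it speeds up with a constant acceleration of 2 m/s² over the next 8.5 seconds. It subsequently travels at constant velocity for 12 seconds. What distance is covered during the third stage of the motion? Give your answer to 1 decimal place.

Phase 1 (accelerating): v₀ = 0 m/s, a = 2.9 m/s².
v = v₀ + at = 0 + (2.9)(6.5) = 18.8 m/s
Δx = v₀t + ½at² = 0·6.5 + 0.5·2.9·6.5² = 61.3 m

Phase 2 (constant speed): v₀ = 18.8 m/s, a = 0 m/s².
v = v₀ + at = 18.8 + (0)(6.5) = 18.8 m/s
Δx = v₀t + ½at² = 18.8·6.5 + 0.5·0·6.5² = 123 m

Phase 3 (accelerating): v₀ = 18.8 m/s, a = 2 m/s².
v = v₀ + at = 18.8 + (2)(8.5) = 35.8 m/s
Δx = v₀t + ½at² = 18.8·8.5 + 0.5·2·8.5² = 232 m
Distance in phase 3 = 232 m

232.5 m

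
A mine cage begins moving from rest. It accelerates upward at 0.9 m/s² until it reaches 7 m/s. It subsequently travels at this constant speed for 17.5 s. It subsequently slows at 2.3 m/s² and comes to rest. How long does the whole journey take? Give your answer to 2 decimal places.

Phase 1 (accelerating): v₀ = 0 m/s, a = 0.9 m/s².
v = v₀ + at → t = (7 − 0) / 0.9 = 7.78 s
v² = v₀² + 2aΔx → Δx = (7² − 0²)/(2·0.9) = 27.2 m

Phase 2 (constant speed): v₀ = 7.00 m/s, a = 0 m/s².
v = v₀ + at = 7.00 + (0)(17.5) = 7.00 m/s
Δx = v₀t + ½at² = 7.00·17.5 + 0.5·0·17.5² = 122 m

Phase 3 (decelerating): v₀ = 7.00 m/s, a = -2.3 m/s².
v = v₀ + at → t = (0 − 7.00) / -2.3 = 3.04 s
v² = v₀² + 2aΔx → Δx = (0² − 7.00²)/(2·-2.3) = 10.7 m
Total time = 7.78 + 17.5 + 3.04 = 28.3 s

28.32 s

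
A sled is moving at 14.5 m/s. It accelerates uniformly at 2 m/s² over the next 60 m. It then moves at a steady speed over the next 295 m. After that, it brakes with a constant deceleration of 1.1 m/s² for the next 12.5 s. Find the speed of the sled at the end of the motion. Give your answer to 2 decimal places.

7.47 m/s

Phase 1 (accelerating): v₀ = 14.5 m/s, a = 2 m/s².
v² = v₀² + 2aΔx = 14.5² + 2·2·60 = 450 → v = 21.2 m/s
t = (v − v₀)/a = (21.2 − 14.5)/2 = 3.36 s

Phase 2 (constant speed): v₀ = 21.2 m/s, a = 0 m/s².
Constant speed: t = d/v = 295/21.2 = 13.9 s

Phase 3 (decelerating): v₀ = 21.2 m/s, a = -1.1 m/s².
v = v₀ + at = 21.2 + (-1.1)(12.5) = 7.47 m/s
Δx = v₀t + ½at² = 21.2·12.5 + 0.5·-1.1·12.5² = 179 m
Final speed = 7.47 m/s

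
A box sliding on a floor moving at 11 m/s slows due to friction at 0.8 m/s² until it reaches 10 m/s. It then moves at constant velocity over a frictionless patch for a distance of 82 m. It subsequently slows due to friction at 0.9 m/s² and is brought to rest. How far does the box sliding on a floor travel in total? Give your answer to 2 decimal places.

Phase 1 (decelerating): v₀ = 11.0 m/s, a = -0.8 m/s².
v = v₀ + at → t = (10 − 11.0) / -0.8 = 1.25 s
v² = v₀² + 2aΔx → Δx = (10² − 11.0²)/(2·-0.8) = 13.1 m

Phase 2 (constant speed): v₀ = 10.0 m/s, a = 0 m/s².
Constant speed: t = d/v = 82/10.0 = 8.20 s

Phase 3 (decelerating): v₀ = 10.0 m/s, a = -0.9 m/s².
v = v₀ + at → t = (0 − 10.0) / -0.9 = 11.1 s
v² = v₀² + 2aΔx → Δx = (0² − 10.0²)/(2·-0.9) = 55.6 m
Total distance = 13.1 + 82.0 + 55.6 = 151 m

150.68 m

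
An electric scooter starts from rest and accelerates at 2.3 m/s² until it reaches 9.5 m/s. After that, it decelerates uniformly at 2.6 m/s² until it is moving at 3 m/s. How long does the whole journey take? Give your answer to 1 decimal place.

6.6 s

Phase 1 (accelerating): v₀ = 0 m/s, a = 2.3 m/s².
v = v₀ + at → t = (9.5 − 0) / 2.3 = 4.13 s
v² = v₀² + 2aΔx → Δx = (9.5² − 0²)/(2·2.3) = 19.6 m

Phase 2 (decelerating): v₀ = 9.50 m/s, a = -2.6 m/s².
v = v₀ + at → t = (3 − 9.50) / -2.6 = 2.50 s
v² = v₀² + 2aΔx → Δx = (3² − 9.50²)/(2·-2.6) = 15.6 m
Total time = 4.13 + 2.50 = 6.63 s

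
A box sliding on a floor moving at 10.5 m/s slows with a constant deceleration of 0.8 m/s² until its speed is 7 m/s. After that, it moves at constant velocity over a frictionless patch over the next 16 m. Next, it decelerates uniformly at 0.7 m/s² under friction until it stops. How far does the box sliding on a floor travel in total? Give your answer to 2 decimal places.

Phase 1 (decelerating): v₀ = 10.5 m/s, a = -0.8 m/s².
v = v₀ + at → t = (7 − 10.5) / -0.8 = 4.38 s
v² = v₀² + 2aΔx → Δx = (7² − 10.5²)/(2·-0.8) = 38.3 m

Phase 2 (constant speed): v₀ = 7.00 m/s, a = 0 m/s².
Constant speed: t = d/v = 16/7.00 = 2.29 s

Phase 3 (decelerating): v₀ = 7.00 m/s, a = -0.7 m/s².
v = v₀ + at → t = (0 − 7.00) / -0.7 = 10.0 s
v² = v₀² + 2aΔx → Δx = (0² − 7.00²)/(2·-0.7) = 35.0 m
Total distance = 38.3 + 16.0 + 35.0 = 89.3 m

89.28 m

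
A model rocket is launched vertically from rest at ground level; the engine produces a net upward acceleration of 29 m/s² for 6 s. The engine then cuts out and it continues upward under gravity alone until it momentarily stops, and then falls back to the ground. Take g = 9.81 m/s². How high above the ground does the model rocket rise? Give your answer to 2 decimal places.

Phase 1 (powered ascent): v₀ = 0 m/s, a = 29 m/s².
v = v₀ + at = 0 + (29)(6) = 174 m/s
Δx = v₀t + ½at² = 0·6 + 0.5·29·6² = 522 m

Phase 2 (coasting upward): v₀ = 174 m/s, a = -9.81 m/s².
v = v₀ + at → t = (0 − 174) / -9.81 = 17.7 s
v² = v₀² + 2aΔx → Δx = (0² − 174²)/(2·-9.81) = 1540 m
Maximum height = 522 + 1540 = 2070 m

2065.12 m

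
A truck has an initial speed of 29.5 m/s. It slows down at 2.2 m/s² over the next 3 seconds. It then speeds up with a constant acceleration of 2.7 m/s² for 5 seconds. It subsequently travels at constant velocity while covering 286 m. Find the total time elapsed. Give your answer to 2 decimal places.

Phase 1 (decelerating): v₀ = 29.5 m/s, a = -2.2 m/s².
v = v₀ + at = 29.5 + (-2.2)(3) = 22.9 m/s
Δx = v₀t + ½at² = 29.5·3 + 0.5·-2.2·3² = 78.6 m

Phase 2 (accelerating): v₀ = 22.9 m/s, a = 2.7 m/s².
v = v₀ + at = 22.9 + (2.7)(5) = 36.4 m/s
Δx = v₀t + ½at² = 22.9·5 + 0.5·2.7·5² = 148 m

Phase 3 (constant speed): v₀ = 36.4 m/s, a = 0 m/s².
Constant speed: t = d/v = 286/36.4 = 7.86 s
Total time = 3.00 + 5.00 + 7.86 = 15.9 s

15.86 s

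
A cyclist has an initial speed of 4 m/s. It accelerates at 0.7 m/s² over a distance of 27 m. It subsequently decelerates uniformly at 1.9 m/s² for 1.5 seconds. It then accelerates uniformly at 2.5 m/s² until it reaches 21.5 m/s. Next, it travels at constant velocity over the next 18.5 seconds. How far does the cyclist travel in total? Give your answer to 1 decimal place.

522.0 m

Phase 1 (accelerating): v₀ = 4.00 m/s, a = 0.7 m/s².
v² = v₀² + 2aΔx = 4.00² + 2·0.7·27 = 53.8 → v = 7.33 m/s
t = (v − v₀)/a = (7.33 − 4.00)/0.7 = 4.76 s

Phase 2 (decelerating): v₀ = 7.33 m/s, a = -1.9 m/s².
v = v₀ + at = 7.33 + (-1.9)(1.5) = 4.48 m/s
Δx = v₀t + ½at² = 7.33·1.5 + 0.5·-1.9·1.5² = 8.86 m

Phase 3 (accelerating): v₀ = 4.48 m/s, a = 2.5 m/s².
v = v₀ + at → t = (21.5 − 4.48) / 2.5 = 6.81 s
v² = v₀² + 2aΔx → Δx = (21.5² − 4.48²)/(2·2.5) = 88.4 m

Phase 4 (constant speed): v₀ = 21.5 m/s, a = 0 m/s².
v = v₀ + at = 21.5 + (0)(18.5) = 21.5 m/s
Δx = v₀t + ½at² = 21.5·18.5 + 0.5·0·18.5² = 398 m
Total distance = 27.0 + 8.86 + 88.4 + 398 = 522 m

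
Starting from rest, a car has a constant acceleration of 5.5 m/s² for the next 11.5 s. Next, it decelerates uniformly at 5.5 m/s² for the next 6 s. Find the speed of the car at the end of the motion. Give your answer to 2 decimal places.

30.25 m/s

Phase 1 (accelerating): v₀ = 0 m/s, a = 5.5 m/s².
v = v₀ + at = 0 + (5.5)(11.5) = 63.2 m/s
Δx = v₀t + ½at² = 0·11.5 + 0.5·5.5·11.5² = 364 m

Phase 2 (decelerating): v₀ = 63.2 m/s, a = -5.5 m/s².
v = v₀ + at = 63.2 + (-5.5)(6) = 30.2 m/s
Δx = v₀t + ½at² = 63.2·6 + 0.5·-5.5·6² = 280 m
Final speed = 30.2 m/s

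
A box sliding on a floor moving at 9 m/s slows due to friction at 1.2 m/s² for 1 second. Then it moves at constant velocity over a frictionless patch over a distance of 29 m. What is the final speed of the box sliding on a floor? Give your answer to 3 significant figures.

7.80 m/s

Phase 1 (decelerating): v₀ = 9.00 m/s, a = -1.2 m/s².
v = v₀ + at = 9.00 + (-1.2)(1) = 7.80 m/s
Δx = v₀t + ½at² = 9.00·1 + 0.5·-1.2·1² = 8.40 m

Phase 2 (constant speed): v₀ = 7.80 m/s, a = 0 m/s².
Constant speed: t = d/v = 29/7.80 = 3.72 s
Final speed = 7.80 m/s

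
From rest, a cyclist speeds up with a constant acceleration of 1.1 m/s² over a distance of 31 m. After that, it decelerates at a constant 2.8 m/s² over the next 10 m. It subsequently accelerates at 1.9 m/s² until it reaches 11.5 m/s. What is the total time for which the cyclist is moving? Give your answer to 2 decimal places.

13.42 s

Phase 1 (accelerating): v₀ = 0 m/s, a = 1.1 m/s².
v² = v₀² + 2aΔx = 0² + 2·1.1·31 = 68.2 → v = 8.26 m/s
t = (v − v₀)/a = (8.26 − 0)/1.1 = 7.51 s

Phase 2 (decelerating): v₀ = 8.26 m/s, a = -2.8 m/s².
v² = v₀² + 2aΔx = 8.26² + 2·-2.8·10 = 12.2 → v = 3.49 m/s
t = (v − v₀)/a = (3.49 − 8.26)/-2.8 = 1.70 s

Phase 3 (accelerating): v₀ = 3.49 m/s, a = 1.9 m/s².
v = v₀ + at → t = (11.5 − 3.49) / 1.9 = 4.21 s
v² = v₀² + 2aΔx → Δx = (11.5² − 3.49²)/(2·1.9) = 31.6 m
Total time = 7.51 + 1.70 + 4.21 = 13.4 s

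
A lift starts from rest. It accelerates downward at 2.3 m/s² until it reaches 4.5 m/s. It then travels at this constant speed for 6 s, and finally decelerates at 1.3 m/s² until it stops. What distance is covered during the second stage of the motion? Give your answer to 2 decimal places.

Phase 1 (accelerating): v₀ = 0 m/s, a = 2.3 m/s².
v = v₀ + at → t = (4.5 − 0) / 2.3 = 1.96 s
v² = v₀² + 2aΔx → Δx = (4.5² − 0²)/(2·2.3) = 4.40 m

Phase 2 (constant speed): v₀ = 4.50 m/s, a = 0 m/s².
v = v₀ + at = 4.50 + (0)(6) = 4.50 m/s
Δx = v₀t + ½at² = 4.50·6 + 0.5·0·6² = 27.0 m
Distance in phase 2 = 27.0 m

27.00 m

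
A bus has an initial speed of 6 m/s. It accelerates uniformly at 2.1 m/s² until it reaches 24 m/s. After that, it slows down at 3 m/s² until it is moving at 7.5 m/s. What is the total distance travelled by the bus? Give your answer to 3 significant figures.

Phase 1 (accelerating): v₀ = 6.00 m/s, a = 2.1 m/s².
v = v₀ + at → t = (24 − 6.00) / 2.1 = 8.57 s
v² = v₀² + 2aΔx → Δx = (24² − 6.00²)/(2·2.1) = 129 m

Phase 2 (decelerating): v₀ = 24.0 m/s, a = -3 m/s².
v = v₀ + at → t = (7.5 − 24.0) / -3 = 5.50 s
v² = v₀² + 2aΔx → Δx = (7.5² − 24.0²)/(2·-3) = 86.6 m
Total distance = 129 + 86.6 = 215 m

215 m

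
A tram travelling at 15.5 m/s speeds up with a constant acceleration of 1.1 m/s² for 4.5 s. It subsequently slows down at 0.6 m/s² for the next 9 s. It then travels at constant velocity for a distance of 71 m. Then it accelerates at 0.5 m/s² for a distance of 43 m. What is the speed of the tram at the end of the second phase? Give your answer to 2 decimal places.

15.05 m/s

Phase 1 (accelerating): v₀ = 15.5 m/s, a = 1.1 m/s².
v = v₀ + at = 15.5 + (1.1)(4.5) = 20.4 m/s
Δx = v₀t + ½at² = 15.5·4.5 + 0.5·1.1·4.5² = 80.9 m

Phase 2 (decelerating): v₀ = 20.4 m/s, a = -0.6 m/s².
v = v₀ + at = 20.4 + (-0.6)(9) = 15.1 m/s
Δx = v₀t + ½at² = 20.4·9 + 0.5·-0.6·9² = 160 m
Speed at end of phase 2 = 15.1 m/s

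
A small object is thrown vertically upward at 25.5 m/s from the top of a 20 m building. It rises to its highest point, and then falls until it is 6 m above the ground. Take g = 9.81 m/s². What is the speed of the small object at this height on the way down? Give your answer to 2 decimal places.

30.41 m/s

Phase 1 (rising): v₀ = 25.5 m/s, a = -9.81 m/s².
v = v₀ + at → t = (0 − 25.5) / -9.81 = 2.60 s
v² = v₀² + 2aΔx → Δx = (0² − 25.5²)/(2·-9.81) = 33.1 m

Phase 2 (falling): v₀ = 0 m/s, a = -9.81 m/s².
Falls 47.1 m from rest: t = √(2·47.1/9.81) = 3.10 s; v = g·t = 30.4 m/s.
Final speed = 30.4 m/s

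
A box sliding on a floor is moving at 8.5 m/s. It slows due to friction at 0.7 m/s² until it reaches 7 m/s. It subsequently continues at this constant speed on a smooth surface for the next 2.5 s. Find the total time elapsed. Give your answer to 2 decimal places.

4.64 s

Phase 1 (decelerating): v₀ = 8.50 m/s, a = -0.7 m/s².
v = v₀ + at → t = (7 − 8.50) / -0.7 = 2.14 s
v² = v₀² + 2aΔx → Δx = (7² − 8.50²)/(2·-0.7) = 16.6 m

Phase 2 (constant speed): v₀ = 7.00 m/s, a = 0 m/s².
v = v₀ + at = 7.00 + (0)(2.5) = 7.00 m/s
Δx = v₀t + ½at² = 7.00·2.5 + 0.5·0·2.5² = 17.5 m
Total time = 2.14 + 2.50 = 4.64 s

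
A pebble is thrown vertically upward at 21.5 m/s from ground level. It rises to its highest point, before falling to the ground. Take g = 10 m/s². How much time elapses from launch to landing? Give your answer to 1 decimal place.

4.3 s

Phase 1 (rising): v₀ = 21.5 m/s, a = -10 m/s².
v = v₀ + at → t = (0 − 21.5) / -10 = 2.15 s
v² = v₀² + 2aΔx → Δx = (0² − 21.5²)/(2·-10) = 23.1 m

Phase 2 (falling): v₀ = 0 m/s, a = -10 m/s².
Falls 23.1 m from rest: t = √(2·23.1/10) = 2.15 s; v = g·t = 21.5 m/s.
Total time = 2.15 + 2.15 = 4.30 s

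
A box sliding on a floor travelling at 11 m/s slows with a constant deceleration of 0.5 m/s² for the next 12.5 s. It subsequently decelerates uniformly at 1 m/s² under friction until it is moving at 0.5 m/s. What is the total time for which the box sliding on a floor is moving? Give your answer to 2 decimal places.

16.75 s

Phase 1 (decelerating): v₀ = 11.0 m/s, a = -0.5 m/s².
v = v₀ + at = 11.0 + (-0.5)(12.5) = 4.75 m/s
Δx = v₀t + ½at² = 11.0·12.5 + 0.5·-0.5·12.5² = 98.4 m

Phase 2 (decelerating): v₀ = 4.75 m/s, a = -1 m/s².
v = v₀ + at → t = (0.5 − 4.75) / -1 = 4.25 s
v² = v₀² + 2aΔx → Δx = (0.5² − 4.75²)/(2·-1) = 11.2 m
Total time = 12.5 + 4.25 = 16.8 s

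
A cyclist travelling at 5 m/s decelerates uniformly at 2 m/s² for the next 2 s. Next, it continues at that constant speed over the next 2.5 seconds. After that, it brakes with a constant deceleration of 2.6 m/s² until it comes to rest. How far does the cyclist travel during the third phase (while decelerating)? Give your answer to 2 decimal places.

0.19 m

Phase 1 (decelerating): v₀ = 5.00 m/s, a = -2 m/s².
v = v₀ + at = 5.00 + (-2)(2) = 1.00 m/s
Δx = v₀t + ½at² = 5.00·2 + 0.5·-2·2² = 6.00 m

Phase 2 (constant speed): v₀ = 1.00 m/s, a = 0 m/s².
v = v₀ + at = 1.00 + (0)(2.5) = 1.00 m/s
Δx = v₀t + ½at² = 1.00·2.5 + 0.5·0·2.5² = 2.50 m

Phase 3 (decelerating): v₀ = 1.00 m/s, a = -2.6 m/s².
v = v₀ + at → t = (0 − 1.00) / -2.6 = 0.385 s
v² = v₀² + 2aΔx → Δx = (0² − 1.00²)/(2·-2.6) = 0.192 m
Distance in phase 3 = 0.192 m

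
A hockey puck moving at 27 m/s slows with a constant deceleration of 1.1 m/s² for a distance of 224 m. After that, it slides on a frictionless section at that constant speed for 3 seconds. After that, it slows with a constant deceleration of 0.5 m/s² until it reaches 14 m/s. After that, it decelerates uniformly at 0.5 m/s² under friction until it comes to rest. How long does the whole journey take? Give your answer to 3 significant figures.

44.3 s

Phase 1 (decelerating): v₀ = 27.0 m/s, a = -1.1 m/s².
v² = v₀² + 2aΔx = 27.0² + 2·-1.1·224 = 236 → v = 15.4 m/s
t = (v − v₀)/a = (15.4 − 27.0)/-1.1 = 10.6 s

Phase 2 (constant speed): v₀ = 15.4 m/s, a = 0 m/s².
v = v₀ + at = 15.4 + (0)(3) = 15.4 m/s
Δx = v₀t + ½at² = 15.4·3 + 0.5·0·3² = 46.1 m

Phase 3 (decelerating): v₀ = 15.4 m/s, a = -0.5 m/s².
v = v₀ + at → t = (14 − 15.4) / -0.5 = 2.74 s
v² = v₀² + 2aΔx → Δx = (14² − 15.4²)/(2·-0.5) = 40.2 m

Phase 4 (decelerating): v₀ = 14.0 m/s, a = -0.5 m/s².
v = v₀ + at → t = (0 − 14.0) / -0.5 = 28.0 s
v² = v₀² + 2aΔx → Δx = (0² − 14.0²)/(2·-0.5) = 196 m
Total time = 10.6 + 3.00 + 2.74 + 28.0 = 44.3 s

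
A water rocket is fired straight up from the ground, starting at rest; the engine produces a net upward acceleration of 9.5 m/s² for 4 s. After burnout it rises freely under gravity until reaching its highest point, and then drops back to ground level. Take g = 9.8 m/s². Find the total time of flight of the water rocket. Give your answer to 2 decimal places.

13.40 s

Phase 1 (powered ascent): v₀ = 0 m/s, a = 9.5 m/s².
v = v₀ + at = 0 + (9.5)(4) = 38.0 m/s
Δx = v₀t + ½at² = 0·4 + 0.5·9.5·4² = 76.0 m

Phase 2 (coasting upward): v₀ = 38.0 m/s, a = -9.8 m/s².
v = v₀ + at → t = (0 − 38.0) / -9.8 = 3.88 s
v² = v₀² + 2aΔx → Δx = (0² − 38.0²)/(2·-9.8) = 73.7 m

Phase 3 (free fall): v₀ = 0 m/s, a = -9.8 m/s².
Falls 150 m from rest: t = √(2·150/9.8) = 5.53 s; v = g·t = 54.2 m/s.
Total time = 4.00 + 3.88 + 5.53 = 13.4 s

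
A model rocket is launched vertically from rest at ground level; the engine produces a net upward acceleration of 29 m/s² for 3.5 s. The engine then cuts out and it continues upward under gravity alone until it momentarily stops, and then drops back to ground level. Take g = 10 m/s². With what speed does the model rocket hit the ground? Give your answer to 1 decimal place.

Phase 1 (powered ascent): v₀ = 0 m/s, a = 29 m/s².
v = v₀ + at = 0 + (29)(3.5) = 102 m/s
Δx = v₀t + ½at² = 0·3.5 + 0.5·29·3.5² = 178 m

Phase 2 (coasting upward): v₀ = 102 m/s, a = -10 m/s².
v = v₀ + at → t = (0 − 102) / -10 = 10.2 s
v² = v₀² + 2aΔx → Δx = (0² − 102²)/(2·-10) = 515 m

Phase 3 (free fall): v₀ = 0 m/s, a = -10 m/s².
Falls 693 m from rest: t = √(2·693/10) = 11.8 s; v = g·t = 118 m/s.
Impact speed = 118 m/s

117.7 m/s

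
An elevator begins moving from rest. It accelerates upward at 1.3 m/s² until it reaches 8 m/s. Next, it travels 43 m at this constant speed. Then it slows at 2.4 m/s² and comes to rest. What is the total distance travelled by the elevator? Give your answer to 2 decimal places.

80.95 m

Phase 1 (accelerating): v₀ = 0 m/s, a = 1.3 m/s².
v = v₀ + at → t = (8 − 0) / 1.3 = 6.15 s
v² = v₀² + 2aΔx → Δx = (8² − 0²)/(2·1.3) = 24.6 m

Phase 2 (constant speed): v₀ = 8.00 m/s, a = 0 m/s².
Constant speed: t = d/v = 43/8.00 = 5.38 s

Phase 3 (decelerating): v₀ = 8.00 m/s, a = -2.4 m/s².
v = v₀ + at → t = (0 − 8.00) / -2.4 = 3.33 s
v² = v₀² + 2aΔx → Δx = (0² − 8.00²)/(2·-2.4) = 13.3 m
Total distance = 24.6 + 43.0 + 13.3 = 80.9 m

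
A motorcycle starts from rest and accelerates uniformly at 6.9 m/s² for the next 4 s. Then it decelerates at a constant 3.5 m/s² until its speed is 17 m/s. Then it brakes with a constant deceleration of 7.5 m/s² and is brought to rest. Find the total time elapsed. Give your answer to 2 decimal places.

9.30 s

Phase 1 (accelerating): v₀ = 0 m/s, a = 6.9 m/s².
v = v₀ + at = 0 + (6.9)(4) = 27.6 m/s
Δx = v₀t + ½at² = 0·4 + 0.5·6.9·4² = 55.2 m

Phase 2 (decelerating): v₀ = 27.6 m/s, a = -3.5 m/s².
v = v₀ + at → t = (17 − 27.6) / -3.5 = 3.03 s
v² = v₀² + 2aΔx → Δx = (17² − 27.6²)/(2·-3.5) = 67.5 m

Phase 3 (decelerating): v₀ = 17.0 m/s, a = -7.5 m/s².
v = v₀ + at → t = (0 − 17.0) / -7.5 = 2.27 s
v² = v₀² + 2aΔx → Δx = (0² − 17.0²)/(2·-7.5) = 19.3 m
Total time = 4.00 + 3.03 + 2.27 = 9.30 s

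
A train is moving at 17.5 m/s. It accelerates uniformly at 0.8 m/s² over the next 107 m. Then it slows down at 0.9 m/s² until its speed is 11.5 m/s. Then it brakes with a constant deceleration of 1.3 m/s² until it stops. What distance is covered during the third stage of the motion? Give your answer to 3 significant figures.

50.9 m

Phase 1 (accelerating): v₀ = 17.5 m/s, a = 0.8 m/s².
v² = v₀² + 2aΔx = 17.5² + 2·0.8·107 = 477 → v = 21.9 m/s
t = (v − v₀)/a = (21.9 − 17.5)/0.8 = 5.44 s

Phase 2 (decelerating): v₀ = 21.9 m/s, a = -0.9 m/s².
v = v₀ + at → t = (11.5 − 21.9) / -0.9 = 11.5 s
v² = v₀² + 2aΔx → Δx = (11.5² − 21.9²)/(2·-0.9) = 192 m

Phase 3 (decelerating): v₀ = 11.5 m/s, a = -1.3 m/s².
v = v₀ + at → t = (0 − 11.5) / -1.3 = 8.85 s
v² = v₀² + 2aΔx → Δx = (0² − 11.5²)/(2·-1.3) = 50.9 m
Distance in phase 3 = 50.9 m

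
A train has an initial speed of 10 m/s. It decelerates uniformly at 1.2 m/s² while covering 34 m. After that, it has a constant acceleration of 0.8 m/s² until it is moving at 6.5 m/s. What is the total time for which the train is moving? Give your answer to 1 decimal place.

7.5 s

Phase 1 (decelerating): v₀ = 10.0 m/s, a = -1.2 m/s².
v² = v₀² + 2aΔx = 10.0² + 2·-1.2·34 = 18.4 → v = 4.29 m/s
t = (v − v₀)/a = (4.29 − 10.0)/-1.2 = 4.76 s

Phase 2 (accelerating): v₀ = 4.29 m/s, a = 0.8 m/s².
v = v₀ + at → t = (6.5 − 4.29) / 0.8 = 2.76 s
v² = v₀² + 2aΔx → Δx = (6.5² − 4.29²)/(2·0.8) = 14.9 m
Total time = 4.76 + 2.76 = 7.52 s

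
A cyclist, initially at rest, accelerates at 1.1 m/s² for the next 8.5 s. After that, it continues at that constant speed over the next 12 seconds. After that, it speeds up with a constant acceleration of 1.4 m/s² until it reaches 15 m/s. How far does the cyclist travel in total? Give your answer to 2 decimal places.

Phase 1 (accelerating): v₀ = 0 m/s, a = 1.1 m/s².
v = v₀ + at = 0 + (1.1)(8.5) = 9.35 m/s
Δx = v₀t + ½at² = 0·8.5 + 0.5·1.1·8.5² = 39.7 m

Phase 2 (constant speed): v₀ = 9.35 m/s, a = 0 m/s².
v = v₀ + at = 9.35 + (0)(12) = 9.35 m/s
Δx = v₀t + ½at² = 9.35·12 + 0.5·0·12² = 112 m

Phase 3 (accelerating): v₀ = 9.35 m/s, a = 1.4 m/s².
v = v₀ + at → t = (15 − 9.35) / 1.4 = 4.04 s
v² = v₀² + 2aΔx → Δx = (15² − 9.35²)/(2·1.4) = 49.1 m
Total distance = 39.7 + 112 + 49.1 = 201 m

201.07 m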